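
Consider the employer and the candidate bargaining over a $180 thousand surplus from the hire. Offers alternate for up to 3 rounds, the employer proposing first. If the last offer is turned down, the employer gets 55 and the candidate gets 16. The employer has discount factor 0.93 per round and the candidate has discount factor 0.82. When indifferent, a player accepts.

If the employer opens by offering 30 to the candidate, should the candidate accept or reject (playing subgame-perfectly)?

Round 3 (the employer proposes): the candidate gets 16 if talks fail, so the employer offers 16 and keeps 164.
Round 2 (the candidate proposes): the employer can get 164 next round, worth 0.93 × 164 = 152.52 now, so the candidate offers 152.52, keeping 27.48.
So by rejecting in round 1, the candidate gets 27.48 next round, worth 0.82 × 27.48 = 22.5336 now.
Offer 30 ≥ 22.5336, so the candidate accepts.

Accept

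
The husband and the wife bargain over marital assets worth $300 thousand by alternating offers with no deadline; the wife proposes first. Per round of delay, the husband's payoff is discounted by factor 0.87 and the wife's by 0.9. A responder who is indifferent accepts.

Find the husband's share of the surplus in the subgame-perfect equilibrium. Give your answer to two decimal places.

In a stationary SPE each proposer offers the other exactly their discounted continuation value.
If the wife keeps x when proposing and the husband keeps y when proposing, then x = 300 − 0.87y and y = 300 − 0.9x.
Solving: x = 300(1 − 0.87) / (1 − 0.9·0.87) = 39 / 0.217 ≈ 179.7235.
The husband gets 300 − 179.7235 ≈ 120.2765.

120.28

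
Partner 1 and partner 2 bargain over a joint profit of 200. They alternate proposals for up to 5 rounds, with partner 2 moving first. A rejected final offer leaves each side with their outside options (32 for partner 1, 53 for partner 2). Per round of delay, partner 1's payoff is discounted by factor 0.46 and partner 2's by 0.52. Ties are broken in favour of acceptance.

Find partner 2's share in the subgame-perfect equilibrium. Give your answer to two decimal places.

143.45

Work backward from the last round.
Round 5 (partner 2 proposes): partner 1 gets 32 if talks fail, so partner 2 offers 32 and keeps 168.
Round 4 (partner 1 proposes): partner 2 can get 168 next round, worth 0.52 × 168 = 87.36 now. Partner 1 offers 87.36 and keeps 200 − 87.36 = 112.64.
Round 3 (partner 2 proposes): partner 1 can get 112.64 next round, worth 0.46 × 112.64 = 51.8144 now; partner 2 offers that and keeps 148.1856.
Round 2 (partner 1 proposes): partner 2 can get 148.1856 next round, worth 0.52 × 148.1856 = 77.056512 now, so partner 1 offers 77.056512, keeping 122.943488.
Round 1 (partner 2 proposes): partner 1 can get 122.943488 next round, worth 0.46 × 122.943488 = 56.55400448 now; partner 2 offers that and keeps 143.44599552.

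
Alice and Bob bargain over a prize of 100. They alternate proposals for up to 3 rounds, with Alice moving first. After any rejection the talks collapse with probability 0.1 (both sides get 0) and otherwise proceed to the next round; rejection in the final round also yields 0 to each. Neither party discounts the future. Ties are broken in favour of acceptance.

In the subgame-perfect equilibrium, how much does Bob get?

9

By backward induction:
Round 3 (Alice proposes): Bob will accept anything ≥ 0, so Alice offers 0 and keeps 100.
Round 2 (Bob proposes): rejecting gives Alice an expected 0.9 × 100 = 90. Bob offers 90 and keeps 100 − 90 = 10.
Round 1 (Alice proposes): rejecting gives Bob an expected 0.9 × 10 = 9, so Alice offers 9, keeping 91.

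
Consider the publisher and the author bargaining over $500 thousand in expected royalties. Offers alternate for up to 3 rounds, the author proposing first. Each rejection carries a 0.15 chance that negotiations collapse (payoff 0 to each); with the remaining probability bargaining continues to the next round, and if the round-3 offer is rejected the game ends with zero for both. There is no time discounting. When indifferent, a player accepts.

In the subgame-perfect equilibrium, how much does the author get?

Round 3 (the author proposes): rejection yields 0 for the publisher; the author offers 0 and keeps 500.
Round 2 (the publisher proposes): rejecting gives the author an expected 0.85 × 500 = 425. The publisher offers 425 and keeps 500 − 425 = 75.
Round 1 (the author proposes): rejecting gives the publisher an expected 0.85 × 75 = 63.75. The author offers 63.75 and keeps 500 − 63.75 = 436.25.

436.25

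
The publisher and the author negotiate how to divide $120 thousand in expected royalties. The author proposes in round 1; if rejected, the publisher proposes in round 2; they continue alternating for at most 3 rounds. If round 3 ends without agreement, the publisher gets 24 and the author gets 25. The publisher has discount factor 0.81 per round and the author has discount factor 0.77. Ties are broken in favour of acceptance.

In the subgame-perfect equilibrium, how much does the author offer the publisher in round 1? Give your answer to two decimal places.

37.32

Round 3 (the author proposes): the publisher gets 24 if talks fail, so the author offers 24 and keeps 96.
Round 2 (the publisher proposes): the author can get 96 next round, worth 0.77 × 96 = 73.92 now, so the publisher offers 73.92, keeping 46.08.
Round 1 (the author proposes): the publisher can get 46.08 next round, worth 0.81 × 46.08 = 37.3248 now, so the author offers 37.3248, keeping 82.6752.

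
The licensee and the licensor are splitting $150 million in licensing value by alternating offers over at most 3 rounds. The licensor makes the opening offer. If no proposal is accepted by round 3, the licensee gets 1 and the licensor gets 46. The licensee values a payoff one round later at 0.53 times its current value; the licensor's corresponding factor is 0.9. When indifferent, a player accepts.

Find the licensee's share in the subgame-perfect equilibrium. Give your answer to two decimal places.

8.43

Solve by backward induction from round 3.
Round 3 (the licensor proposes): the licensee gets 1 if talks fail, so the licensor offers 1 and keeps 149.
Round 2 (the licensee proposes): the licensor can get 149 next round, worth 0.9 × 149 = 134.1 now. The licensee offers 134.1 and keeps 150 − 134.1 = 15.9.
Round 1 (the licensor proposes): the licensee can get 15.9 next round, worth 0.53 × 15.9 = 8.427 now; the licensor offers that and keeps 141.573.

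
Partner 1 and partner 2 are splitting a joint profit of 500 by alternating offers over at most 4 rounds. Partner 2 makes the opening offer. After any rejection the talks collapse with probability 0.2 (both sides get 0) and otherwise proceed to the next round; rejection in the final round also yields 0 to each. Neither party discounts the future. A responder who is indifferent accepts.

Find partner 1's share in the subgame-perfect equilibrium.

Round 4 (partner 1 proposes): partner 2 will accept anything ≥ 0, so partner 1 offers 0 and keeps 500.
Round 3 (partner 2 proposes): rejecting gives partner 1 an expected 0.8 × 500 = 400. Partner 2 offers 400 and keeps 500 − 400 = 100.
Round 2 (partner 1 proposes): rejecting gives partner 2 an expected 0.8 × 100 = 80, so partner 1 offers 80, keeping 420.
Round 1 (partner 2 proposes): rejecting gives partner 1 an expected 0.8 × 420 = 336. Partner 2 offers 336 and keeps 500 − 336 = 164.

336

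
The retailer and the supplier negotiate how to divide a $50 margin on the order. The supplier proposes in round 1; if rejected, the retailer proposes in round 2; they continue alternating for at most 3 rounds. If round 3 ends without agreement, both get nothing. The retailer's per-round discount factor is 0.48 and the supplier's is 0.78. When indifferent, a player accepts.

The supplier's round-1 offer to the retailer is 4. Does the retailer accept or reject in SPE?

Reject

Work out the retailer's continuation value if the offer is rejected.
Round 3 (the supplier proposes): the retailer will accept anything ≥ 0, so the supplier offers 0 and keeps 50.
Round 2 (the retailer proposes): the supplier can get 50 next round, worth 0.78 × 50 = 39 now. The retailer offers 39 and keeps 50 − 39 = 11.
So by rejecting in round 1, the retailer gets 11 next round, worth 0.48 × 11 = 5.28 now.
Offer 4 < 5.28, so the retailer rejects.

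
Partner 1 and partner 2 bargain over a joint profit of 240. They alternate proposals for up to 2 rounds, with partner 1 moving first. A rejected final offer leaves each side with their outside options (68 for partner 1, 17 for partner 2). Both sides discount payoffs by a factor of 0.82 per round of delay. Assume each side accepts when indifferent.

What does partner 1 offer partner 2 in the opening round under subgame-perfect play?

Round 2 (partner 2 proposes): partner 1 gets 68 if talks fail, so partner 2 offers 68 and keeps 172.
Round 1 (partner 1 proposes): partner 2 can get 172 next round, worth 0.82 × 172 = 141.04 now. Partner 1 offers 141.04 and keeps 240 − 141.04 = 98.96.

141.04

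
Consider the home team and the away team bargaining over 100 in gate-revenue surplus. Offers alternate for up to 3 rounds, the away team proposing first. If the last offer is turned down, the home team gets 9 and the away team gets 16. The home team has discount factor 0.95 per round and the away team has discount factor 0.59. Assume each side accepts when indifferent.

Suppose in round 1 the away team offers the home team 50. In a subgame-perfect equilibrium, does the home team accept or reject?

Round 3 (the away team proposes): the home team gets 9 if talks fail, so the away team offers 9 and keeps 91.
Round 2 (the home team proposes): the away team can get 91 next round, worth 0.59 × 91 = 53.69 now; the home team offers that and keeps 46.31.
So by rejecting in round 1, the home team gets 46.31 next round, worth 0.95 × 46.31 = 43.9945 now.
Offer 50 ≥ 43.9945, so the home team accepts.

Accept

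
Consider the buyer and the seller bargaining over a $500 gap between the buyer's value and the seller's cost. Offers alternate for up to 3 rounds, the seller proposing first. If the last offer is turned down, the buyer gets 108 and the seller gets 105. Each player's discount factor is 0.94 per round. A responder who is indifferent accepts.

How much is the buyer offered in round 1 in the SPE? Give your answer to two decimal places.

Round 3 (the seller proposes): the buyer gets 108 if talks fail, so the seller offers 108 and keeps 392.
Round 2 (the buyer proposes): the seller can get 392 next round, worth 0.94 × 392 = 368.48 now, so the buyer offers 368.48, keeping 131.52.
Round 1 (the seller proposes): the buyer can get 131.52 next round, worth 0.94 × 131.52 = 123.6288 now. The seller offers 123.6288 and keeps 500 − 123.6288 = 376.3712.

123.63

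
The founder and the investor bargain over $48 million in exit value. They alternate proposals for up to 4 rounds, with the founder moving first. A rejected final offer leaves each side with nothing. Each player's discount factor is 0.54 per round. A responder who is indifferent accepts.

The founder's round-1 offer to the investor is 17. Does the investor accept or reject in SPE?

Reject

Round 4 (the investor proposes): the founder will accept anything ≥ 0, so the investor offers 0 and keeps 48.
Round 3 (the founder proposes): the investor can get 48 next round, worth 0.54 × 48 = 25.92 now. The founder offers 25.92 and keeps 48 − 25.92 = 22.08.
Round 2 (the investor proposes): the founder can get 22.08 next round, worth 0.54 × 22.08 = 11.9232 now, so the investor offers 11.9232, keeping 36.0768.
So by rejecting in round 1, the investor gets 36.0768 next round, worth 0.54 × 36.0768 = 19.481472 now.
Offer 17 < 19.481472, so the investor rejects.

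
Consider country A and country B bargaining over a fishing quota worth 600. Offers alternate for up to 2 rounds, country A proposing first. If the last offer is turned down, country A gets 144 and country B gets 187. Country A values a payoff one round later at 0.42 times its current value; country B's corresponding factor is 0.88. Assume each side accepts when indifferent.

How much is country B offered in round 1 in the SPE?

Round 2 (country B proposes): country A gets 144 if talks fail, so country B offers 144 and keeps 456.
Round 1 (country A proposes): country B can get 456 next round, worth 0.88 × 456 = 401.28 now; country A offers that and keeps 198.72.

401.28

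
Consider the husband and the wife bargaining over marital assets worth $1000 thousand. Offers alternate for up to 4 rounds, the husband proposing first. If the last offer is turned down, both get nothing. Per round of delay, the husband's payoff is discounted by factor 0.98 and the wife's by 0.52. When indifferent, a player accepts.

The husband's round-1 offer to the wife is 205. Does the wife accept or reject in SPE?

Reject

Round 4 (the wife proposes): rejection yields 0 for the husband; the wife offers 0 and keeps 1000.
Round 3 (the husband proposes): the wife can get 1000 next round, worth 0.52 × 1000 = 520 now. The husband offers 520 and keeps 1000 − 520 = 480.
Round 2 (the wife proposes): the husband can get 480 next round, worth 0.98 × 480 = 470.4 now; the wife offers that and keeps 529.6.
So by rejecting in round 1, the wife gets 529.6 next round, worth 0.52 × 529.6 = 275.392 now.
Offer 205 < 275.392, so the wife rejects.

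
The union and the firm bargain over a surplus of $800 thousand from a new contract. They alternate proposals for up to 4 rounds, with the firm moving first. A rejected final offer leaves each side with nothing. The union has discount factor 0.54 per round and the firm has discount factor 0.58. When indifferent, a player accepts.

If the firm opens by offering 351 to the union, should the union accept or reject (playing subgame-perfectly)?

Work out the union's continuation value if the offer is rejected.
Round 4 (the union proposes): the firm will accept anything ≥ 0, so the union offers 0 and keeps 800.
Round 3 (the firm proposes): the union can get 800 next round, worth 0.54 × 800 = 432 now. The firm offers 432 and keeps 800 − 432 = 368.
Round 2 (the union proposes): the firm can get 368 next round, worth 0.58 × 368 = 213.44 now; the union offers that and keeps 586.56.
So by rejecting in round 1, the union gets 586.56 next round, worth 0.54 × 586.56 = 316.7424 now.
Offer 351 ≥ 316.7424, so the union accepts.

Accept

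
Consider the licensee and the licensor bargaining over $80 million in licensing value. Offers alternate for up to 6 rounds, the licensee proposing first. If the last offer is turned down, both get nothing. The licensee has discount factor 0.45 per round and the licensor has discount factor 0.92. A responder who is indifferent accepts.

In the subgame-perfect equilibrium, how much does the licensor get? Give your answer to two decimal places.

Round 6 (the licensor proposes): rejection yields 0 for the licensee; the licensor offers 0 and keeps 80.
Round 5 (the licensee proposes): the licensor can get 80 next round, worth 0.92 × 80 = 73.6 now, so the licensee offers 73.6, keeping 6.4.
Round 4 (the licensor proposes): the licensee can get 6.4 next round, worth 0.45 × 6.4 = 2.88 now, so the licensor offers 2.88, keeping 77.12.
Round 3 (the licensee proposes): the licensor can get 77.12 next round, worth 0.92 × 77.12 = 70.9504 now; the licensee offers that and keeps 9.0496.
Round 2 (the licensor proposes): the licensee can get 9.0496 next round, worth 0.45 × 9.0496 = 4.07232 now; the licensor offers that and keeps 75.92768.
Round 1 (the licensee proposes): the licensor can get 75.92768 next round, worth 0.92 × 75.92768 = 69.8534656 now; the licensee offers that and keeps 10.1465344.

69.85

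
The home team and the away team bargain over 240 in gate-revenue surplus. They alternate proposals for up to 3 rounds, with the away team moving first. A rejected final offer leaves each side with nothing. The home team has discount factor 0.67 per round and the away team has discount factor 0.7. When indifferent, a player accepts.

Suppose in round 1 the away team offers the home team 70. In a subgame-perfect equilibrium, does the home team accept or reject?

Work out the home team's continuation value if the offer is rejected.
Round 3 (the away team proposes): rejection yields 0 for the home team; the away team offers 0 and keeps 240.
Round 2 (the home team proposes): the away team can get 240 next round, worth 0.7 × 240 = 168 now; the home team offers that and keeps 72.
So by rejecting in round 1, the home team gets 72 next round, worth 0.67 × 72 = 48.24 now.
Offer 70 ≥ 48.24, so the home team accepts.

Accept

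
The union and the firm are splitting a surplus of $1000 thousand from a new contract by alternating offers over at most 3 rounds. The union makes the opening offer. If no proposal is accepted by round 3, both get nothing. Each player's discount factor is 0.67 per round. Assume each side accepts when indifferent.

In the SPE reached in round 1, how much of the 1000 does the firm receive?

Work backward from the last round.
Round 3 (the union proposes): the firm will accept anything ≥ 0, so the union offers 0 and keeps 1000.
Round 2 (the firm proposes): the union can get 1000 next round, worth 0.67 × 1000 = 670 now; the firm offers that and keeps 330.
Round 1 (the union proposes): the firm can get 330 next round, worth 0.67 × 330 = 221.1 now; the union offers that and keeps 778.9.

221.1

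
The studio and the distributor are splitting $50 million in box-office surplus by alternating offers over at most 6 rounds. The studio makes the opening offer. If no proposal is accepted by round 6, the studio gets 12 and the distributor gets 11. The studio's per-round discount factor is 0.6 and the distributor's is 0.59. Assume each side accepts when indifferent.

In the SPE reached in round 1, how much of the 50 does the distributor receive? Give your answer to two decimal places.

Work backward from the last round.
Round 6 (the distributor proposes): the studio gets 12 if talks fail, so the distributor offers 12 and keeps 38.
Round 5 (the studio proposes): the distributor can get 38 next round, worth 0.59 × 38 = 22.42 now, so the studio offers 22.42, keeping 27.58.
Round 4 (the distributor proposes): the studio can get 27.58 next round, worth 0.6 × 27.58 = 16.548 now; the distributor offers that and keeps 33.452.
Round 3 (the studio proposes): the distributor can get 33.452 next round, worth 0.59 × 33.452 = 19.73668 now. The studio offers 19.73668 and keeps 50 − 19.73668 = 30.26332.
Round 2 (the distributor proposes): the studio can get 30.26332 next round, worth 0.6 × 30.26332 = 18.157992 now, so the distributor offers 18.157992, keeping 31.842008.
Round 1 (the studio proposes): the distributor can get 31.842008 next round, worth 0.59 × 31.842008 = 18.78678472 now; the studio offers that and keeps 31.21321528.

18.79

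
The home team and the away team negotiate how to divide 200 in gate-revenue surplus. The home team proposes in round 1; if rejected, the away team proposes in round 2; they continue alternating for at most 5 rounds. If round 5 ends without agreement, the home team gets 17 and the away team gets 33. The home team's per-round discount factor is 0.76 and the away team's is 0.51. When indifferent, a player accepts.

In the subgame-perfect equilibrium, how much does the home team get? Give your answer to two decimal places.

Work backward from the last round.
Round 5 (the home team proposes): the away team gets 33 if talks fail, so the home team offers 33 and keeps 167.
Round 4 (the away team proposes): the home team can get 167 next round, worth 0.76 × 167 = 126.92 now; the away team offers that and keeps 73.08.
Round 3 (the home team proposes): the away team can get 73.08 next round, worth 0.51 × 73.08 = 37.2708 now. The home team offers 37.2708 and keeps 200 − 37.2708 = 162.7292.
Round 2 (the away team proposes): the home team can get 162.7292 next round, worth 0.76 × 162.7292 = 123.674192 now. The away team offers 123.674192 and keeps 200 − 123.674192 = 76.325808.
Round 1 (the home team proposes): the away team can get 76.325808 next round, worth 0.51 × 76.325808 = 38.92616208 now, so the home team offers 38.92616208, keeping 161.07383792.

161.07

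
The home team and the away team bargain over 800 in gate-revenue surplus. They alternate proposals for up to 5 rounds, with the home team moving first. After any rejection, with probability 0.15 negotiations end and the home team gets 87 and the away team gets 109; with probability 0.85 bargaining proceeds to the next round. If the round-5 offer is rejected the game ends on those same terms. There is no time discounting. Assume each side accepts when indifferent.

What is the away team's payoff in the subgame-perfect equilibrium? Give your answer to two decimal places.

241.65

Round 5 (the home team proposes): the away team gets 109 if talks fail, so the home team offers 109 and keeps 691.
Round 4 (the away team proposes): rejecting gives the home team an expected 0.85 × 691 + 0.15 × 87 = 600.4, so the away team offers 600.4, keeping 199.6.
Round 3 (the home team proposes): rejecting gives the away team an expected 0.85 × 199.6 + 0.15 × 109 = 186.01, so the home team offers 186.01, keeping 613.99.
Round 2 (the away team proposes): rejecting gives the home team an expected 0.85 × 613.99 + 0.15 × 87 = 534.9415; the away team offers that and keeps 265.0585.
Round 1 (the home team proposes): rejecting gives the away team an expected 0.85 × 265.0585 + 0.15 × 109 = 241.649725; the home team offers that and keeps 558.350275.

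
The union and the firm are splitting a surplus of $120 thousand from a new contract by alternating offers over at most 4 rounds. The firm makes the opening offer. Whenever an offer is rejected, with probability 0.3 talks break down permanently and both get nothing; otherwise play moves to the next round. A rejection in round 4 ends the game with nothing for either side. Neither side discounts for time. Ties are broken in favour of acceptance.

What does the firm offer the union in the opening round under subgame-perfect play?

Round 4 (the union proposes): the firm will accept anything ≥ 0, so the union offers 0 and keeps 120.
Round 3 (the firm proposes): rejecting gives the union an expected 0.7 × 120 = 84. The firm offers 84 and keeps 120 − 84 = 36.
Round 2 (the union proposes): rejecting gives the firm an expected 0.7 × 36 = 25.2. The union offers 25.2 and keeps 120 − 25.2 = 94.8.
Round 1 (the firm proposes): rejecting gives the union an expected 0.7 × 94.8 = 66.36, so the firm offers 66.36, keeping 53.64.

66.36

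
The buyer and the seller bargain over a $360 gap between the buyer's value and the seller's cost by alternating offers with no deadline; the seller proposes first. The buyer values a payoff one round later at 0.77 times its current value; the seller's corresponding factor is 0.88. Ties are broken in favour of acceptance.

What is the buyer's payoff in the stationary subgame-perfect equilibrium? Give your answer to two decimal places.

103.18

In a stationary SPE each proposer offers the other exactly their discounted continuation value.
If the seller keeps x when proposing and the buyer keeps y when proposing, then x = 360 − 0.77y and y = 360 − 0.88x.
Solving: x = 360(1 − 0.77) / (1 − 0.88·0.77) = 82.8 / 0.3224 ≈ 256.8238.
The buyer gets 360 − 256.8238 ≈ 103.1762.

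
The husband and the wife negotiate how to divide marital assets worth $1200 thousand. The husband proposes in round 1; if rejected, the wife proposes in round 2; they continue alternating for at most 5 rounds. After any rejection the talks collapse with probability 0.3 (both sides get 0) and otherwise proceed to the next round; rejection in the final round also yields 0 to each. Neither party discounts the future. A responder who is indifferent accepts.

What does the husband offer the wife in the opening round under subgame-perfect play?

By backward induction:
Round 5 (the husband proposes): the wife will accept anything ≥ 0, so the husband offers 0 and keeps 1200.
Round 4 (the wife proposes): rejecting gives the husband an expected 0.7 × 1200 = 840, so the wife offers 840, keeping 360.
Round 3 (the husband proposes): rejecting gives the wife an expected 0.7 × 360 = 252. The husband offers 252 and keeps 1200 − 252 = 948.
Round 2 (the wife proposes): rejecting gives the husband an expected 0.7 × 948 = 663.6; the wife offers that and keeps 536.4.
Round 1 (the husband proposes): rejecting gives the wife an expected 0.7 × 536.4 = 375.48; the husband offers that and keeps 824.52.

375.48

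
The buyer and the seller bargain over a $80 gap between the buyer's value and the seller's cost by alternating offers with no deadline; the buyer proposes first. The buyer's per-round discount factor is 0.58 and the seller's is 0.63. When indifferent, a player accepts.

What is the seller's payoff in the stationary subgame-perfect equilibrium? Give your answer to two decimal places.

When the buyer proposes, the seller accepts any offer worth at least 0.63 times what the seller would get by proposing next round; and vice versa.
This gives x = 80 − 0.63y and y = 80 − 0.58x, where x and y are each side's share when it proposes.
Hence (1 − 0.63·0.58)x = 80(1 − 0.63), i.e. 0.6346·x = 29.6.
x ≈ 46.6436; the seller's share is 80 − x ≈ 33.3564.

33.36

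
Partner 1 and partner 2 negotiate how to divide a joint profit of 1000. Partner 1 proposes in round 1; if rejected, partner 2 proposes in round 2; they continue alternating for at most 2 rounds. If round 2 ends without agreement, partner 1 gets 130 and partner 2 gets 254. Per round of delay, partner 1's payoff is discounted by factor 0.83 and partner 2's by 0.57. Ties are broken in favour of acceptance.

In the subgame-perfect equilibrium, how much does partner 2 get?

Round 2 (partner 2 proposes): partner 1 gets 130 if talks fail, so partner 2 offers 130 and keeps 870.
Round 1 (partner 1 proposes): partner 2 can get 870 next round, worth 0.57 × 870 = 495.9 now. Partner 1 offers 495.9 and keeps 1000 − 495.9 = 504.1.

495.9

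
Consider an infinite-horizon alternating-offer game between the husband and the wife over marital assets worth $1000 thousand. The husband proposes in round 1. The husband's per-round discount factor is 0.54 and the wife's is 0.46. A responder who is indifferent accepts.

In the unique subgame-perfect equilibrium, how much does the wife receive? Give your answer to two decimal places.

281.53

When the husband proposes, the wife accepts any offer worth at least 0.46 times what the wife would get by proposing next round; and vice versa.
This gives x = 1000 − 0.46y and y = 1000 − 0.54x, where x and y are each side's share when it proposes.
Hence (1 − 0.46·0.54)x = 1000(1 − 0.46), i.e. 0.7516·x = 540.
x ≈ 718.4673; the wife's share is 1000 − x ≈ 281.5327.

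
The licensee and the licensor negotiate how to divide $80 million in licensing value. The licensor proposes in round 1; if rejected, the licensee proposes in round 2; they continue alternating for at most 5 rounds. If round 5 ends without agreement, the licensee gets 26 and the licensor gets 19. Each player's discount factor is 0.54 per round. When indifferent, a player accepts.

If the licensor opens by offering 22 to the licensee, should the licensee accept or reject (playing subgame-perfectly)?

Work out the licensee's continuation value if the offer is rejected.
Round 5 (the licensor proposes): the licensee gets 26 if talks fail, so the licensor offers 26 and keeps 54.
Round 4 (the licensee proposes): the licensor can get 54 next round, worth 0.54 × 54 = 29.16 now, so the licensee offers 29.16, keeping 50.84.
Round 3 (the licensor proposes): the licensee can get 50.84 next round, worth 0.54 × 50.84 = 27.4536 now. The licensor offers 27.4536 and keeps 80 − 27.4536 = 52.5464.
Round 2 (the licensee proposes): the licensor can get 52.5464 next round, worth 0.54 × 52.5464 = 28.375056 now, so the licensee offers 28.375056, keeping 51.624944.
So by rejecting in round 1, the licensee gets 51.624944 next round, worth 0.54 × 51.624944 = 27.87746976 now.
Offer 22 < 27.87746976, so the licensee rejects.

Reject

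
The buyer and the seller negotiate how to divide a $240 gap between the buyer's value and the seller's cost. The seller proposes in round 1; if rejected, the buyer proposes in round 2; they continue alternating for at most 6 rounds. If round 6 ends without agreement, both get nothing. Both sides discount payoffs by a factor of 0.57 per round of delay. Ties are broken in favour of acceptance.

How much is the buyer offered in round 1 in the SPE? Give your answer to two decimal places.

92.38

Round 6 (the buyer proposes): rejection yields 0 for the seller; the buyer offers 0 and keeps 240.
Round 5 (the seller proposes): the buyer can get 240 next round, worth 0.57 × 240 = 136.8 now; the seller offers that and keeps 103.2.
Round 4 (the buyer proposes): the seller can get 103.2 next round, worth 0.57 × 103.2 = 58.824 now; the buyer offers that and keeps 181.176.
Round 3 (the seller proposes): the buyer can get 181.176 next round, worth 0.57 × 181.176 = 103.27032 now; the seller offers that and keeps 136.72968.
Round 2 (the buyer proposes): the seller can get 136.72968 next round, worth 0.57 × 136.72968 = 77.9359176 now. The buyer offers 77.9359176 and keeps 240 − 77.9359176 = 162.0640824.
Round 1 (the seller proposes): the buyer can get 162.0640824 next round, worth 0.57 × 162.0640824 = 92.376526968 now. The seller offers 92.376526968 and keeps 240 − 92.376526968 = 147.623473032.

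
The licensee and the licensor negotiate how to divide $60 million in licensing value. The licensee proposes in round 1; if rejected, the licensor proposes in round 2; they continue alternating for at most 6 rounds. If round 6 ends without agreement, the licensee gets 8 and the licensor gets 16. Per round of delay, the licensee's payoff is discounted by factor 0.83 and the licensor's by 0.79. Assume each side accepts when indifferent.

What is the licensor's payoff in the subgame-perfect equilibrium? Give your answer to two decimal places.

Round 6 (the licensor proposes): the licensee gets 8 if talks fail, so the licensor offers 8 and keeps 52.
Round 5 (the licensee proposes): the licensor can get 52 next round, worth 0.79 × 52 = 41.08 now; the licensee offers that and keeps 18.92.
Round 4 (the licensor proposes): the licensee can get 18.92 next round, worth 0.83 × 18.92 = 15.7036 now; the licensor offers that and keeps 44.2964.
Round 3 (the licensee proposes): the licensor can get 44.2964 next round, worth 0.79 × 44.2964 = 34.994156 now, so the licensee offers 34.994156, keeping 25.005844.
Round 2 (the licensor proposes): the licensee can get 25.005844 next round, worth 0.83 × 25.005844 = 20.75485052 now; the licensor offers that and keeps 39.24514948.
Round 1 (the licensee proposes): the licensor can get 39.24514948 next round, worth 0.79 × 39.24514948 = 31.0036680892 now. The licensee offers 31.0036680892 and keeps 60 − 31.0036680892 = 28.9963319108.

31.00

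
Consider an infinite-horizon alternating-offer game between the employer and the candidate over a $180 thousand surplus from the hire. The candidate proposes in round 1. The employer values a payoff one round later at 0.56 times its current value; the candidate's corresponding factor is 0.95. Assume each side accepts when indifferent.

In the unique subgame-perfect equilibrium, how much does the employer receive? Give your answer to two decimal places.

10.77

Let x be the candidate's share when the candidate proposes and y be the employer's share when the employer proposes.
The employer accepts iff offered ≥ 0.56·y, so x = 180 − 0.56y. Symmetrically y = 180 − 0.95x.
Substituting: x = 180 − 0.56(180 − 0.95x), giving x(1 − 0.95·0.56) = 180(1 − 0.56).
So x = 180 × 0.44 / 0.468 ≈ 169.2308, and the employer receives 180 − x ≈ 10.7692.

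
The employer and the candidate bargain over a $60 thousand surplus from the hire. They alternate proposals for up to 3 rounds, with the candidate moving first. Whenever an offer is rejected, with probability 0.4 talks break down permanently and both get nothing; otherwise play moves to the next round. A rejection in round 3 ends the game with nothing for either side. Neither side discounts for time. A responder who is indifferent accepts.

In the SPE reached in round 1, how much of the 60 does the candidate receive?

45.6

Round 3 (the candidate proposes): rejection yields 0 for the employer; the candidate offers 0 and keeps 60.
Round 2 (the employer proposes): rejecting gives the candidate an expected 0.6 × 60 = 36, so the employer offers 36, keeping 24.
Round 1 (the candidate proposes): rejecting gives the employer an expected 0.6 × 24 = 14.4. The candidate offers 14.4 and keeps 60 − 14.4 = 45.6.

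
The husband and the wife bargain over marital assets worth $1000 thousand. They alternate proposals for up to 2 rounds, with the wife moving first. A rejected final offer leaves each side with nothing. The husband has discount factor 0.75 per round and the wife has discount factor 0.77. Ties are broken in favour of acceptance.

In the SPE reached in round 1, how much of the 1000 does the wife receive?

250

Round 2 (the husband proposes): rejection yields 0 for the wife; the husband offers 0 and keeps 1000.
Round 1 (the wife proposes): the husband can get 1000 next round, worth 0.75 × 1000 = 750 now; the wife offers that and keeps 250.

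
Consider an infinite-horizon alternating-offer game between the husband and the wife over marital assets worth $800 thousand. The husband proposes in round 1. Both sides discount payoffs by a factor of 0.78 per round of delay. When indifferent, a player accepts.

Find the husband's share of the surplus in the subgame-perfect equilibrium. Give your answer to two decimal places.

When the husband proposes, the wife accepts any offer worth at least 0.78 times what the wife would get by proposing next round; and vice versa.
This gives x = 800 − 0.78y and y = 800 − 0.78x, where x and y are each side's share when it proposes.
Hence (1 − 0.78·0.78)x = 800(1 − 0.78), i.e. 0.3916·x = 176.
x ≈ 449.4382; the wife's share is 800 − x ≈ 350.5618.

449.44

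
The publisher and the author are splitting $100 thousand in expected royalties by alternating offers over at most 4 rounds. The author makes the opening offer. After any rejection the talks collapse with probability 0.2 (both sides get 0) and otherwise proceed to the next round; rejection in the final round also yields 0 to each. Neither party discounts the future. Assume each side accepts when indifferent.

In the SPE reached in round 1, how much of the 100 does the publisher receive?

67.2

By backward induction:
Round 4 (the publisher proposes): rejection yields 0 for the author; the publisher offers 0 and keeps 100.
Round 3 (the author proposes): rejecting gives the publisher an expected 0.8 × 100 = 80; the author offers that and keeps 20.
Round 2 (the publisher proposes): rejecting gives the author an expected 0.8 × 20 = 16, so the publisher offers 16, keeping 84.
Round 1 (the author proposes): rejecting gives the publisher an expected 0.8 × 84 = 67.2; the author offers that and keeps 32.8.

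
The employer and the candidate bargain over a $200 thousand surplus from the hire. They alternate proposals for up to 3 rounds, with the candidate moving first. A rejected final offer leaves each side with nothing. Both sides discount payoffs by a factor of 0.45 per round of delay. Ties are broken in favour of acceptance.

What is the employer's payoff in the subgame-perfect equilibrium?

49.5

Round 3 (the candidate proposes): rejection yields 0 for the employer; the candidate offers 0 and keeps 200.
Round 2 (the employer proposes): the candidate can get 200 next round, worth 0.45 × 200 = 90 now. The employer offers 90 and keeps 200 − 90 = 110.
Round 1 (the candidate proposes): the employer can get 110 next round, worth 0.45 × 110 = 49.5 now, so the candidate offers 49.5, keeping 150.5.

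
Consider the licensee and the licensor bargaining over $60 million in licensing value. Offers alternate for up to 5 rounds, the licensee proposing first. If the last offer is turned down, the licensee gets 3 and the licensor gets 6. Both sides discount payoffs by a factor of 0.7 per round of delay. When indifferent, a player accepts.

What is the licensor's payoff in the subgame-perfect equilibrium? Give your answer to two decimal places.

Round 5 (the licensee proposes): the licensor gets 6 if talks fail, so the licensee offers 6 and keeps 54.
Round 4 (the licensor proposes): the licensee can get 54 next round, worth 0.7 × 54 = 37.8 now, so the licensor offers 37.8, keeping 22.2.
Round 3 (the licensee proposes): the licensor can get 22.2 next round, worth 0.7 × 22.2 = 15.54 now, so the licensee offers 15.54, keeping 44.46.
Round 2 (the licensor proposes): the licensee can get 44.46 next round, worth 0.7 × 44.46 = 31.122 now, so the licensor offers 31.122, keeping 28.878.
Round 1 (the licensee proposes): the licensor can get 28.878 next round, worth 0.7 × 28.878 = 20.2146 now. The licensee offers 20.2146 and keeps 60 − 20.2146 = 39.7854.

20.21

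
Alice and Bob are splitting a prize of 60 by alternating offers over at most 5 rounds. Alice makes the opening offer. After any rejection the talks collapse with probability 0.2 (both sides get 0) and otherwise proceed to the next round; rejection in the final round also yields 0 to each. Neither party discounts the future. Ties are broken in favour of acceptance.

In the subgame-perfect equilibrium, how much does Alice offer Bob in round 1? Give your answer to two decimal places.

15.74

By backward induction:
Round 5 (Alice proposes): Bob will accept anything ≥ 0, so Alice offers 0 and keeps 60.
Round 4 (Bob proposes): rejecting gives Alice an expected 0.8 × 60 = 48, so Bob offers 48, keeping 12.
Round 3 (Alice proposes): rejecting gives Bob an expected 0.8 × 12 = 9.6; Alice offers that and keeps 50.4.
Round 2 (Bob proposes): rejecting gives Alice an expected 0.8 × 50.4 = 40.32. Bob offers 40.32 and keeps 60 − 40.32 = 19.68.
Round 1 (Alice proposes): rejecting gives Bob an expected 0.8 × 19.68 = 15.744, so Alice offers 15.744, keeping 44.256.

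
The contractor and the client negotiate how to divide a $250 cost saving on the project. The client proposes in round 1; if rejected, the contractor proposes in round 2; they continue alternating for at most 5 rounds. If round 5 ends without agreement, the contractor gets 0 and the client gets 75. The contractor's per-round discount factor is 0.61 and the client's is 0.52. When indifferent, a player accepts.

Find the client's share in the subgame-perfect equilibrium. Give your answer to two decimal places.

Solve by backward induction from round 5.
Round 5 (the client proposes): rejection yields 0 for the contractor; the client offers 0 and keeps 250.
Round 4 (the contractor proposes): the client can get 250 next round, worth 0.52 × 250 = 130 now; the contractor offers that and keeps 120.
Round 3 (the client proposes): the contractor can get 120 next round, worth 0.61 × 120 = 73.2 now, so the client offers 73.2, keeping 176.8.
Round 2 (the contractor proposes): the client can get 176.8 next round, worth 0.52 × 176.8 = 91.936 now. The contractor offers 91.936 and keeps 250 − 91.936 = 158.064.
Round 1 (the client proposes): the contractor can get 158.064 next round, worth 0.61 × 158.064 = 96.41904 now, so the client offers 96.41904, keeping 153.58096.

153.58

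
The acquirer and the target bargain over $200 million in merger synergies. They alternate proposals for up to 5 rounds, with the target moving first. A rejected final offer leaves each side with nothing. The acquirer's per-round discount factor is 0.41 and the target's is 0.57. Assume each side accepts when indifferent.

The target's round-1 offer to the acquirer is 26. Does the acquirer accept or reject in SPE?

Work out the acquirer's continuation value if the offer is rejected.
Round 5 (the target proposes): rejection yields 0 for the acquirer; the target offers 0 and keeps 200.
Round 4 (the acquirer proposes): the target can get 200 next round, worth 0.57 × 200 = 114 now; the acquirer offers that and keeps 86.
Round 3 (the target proposes): the acquirer can get 86 next round, worth 0.41 × 86 = 35.26 now; the target offers that and keeps 164.74.
Round 2 (the acquirer proposes): the target can get 164.74 next round, worth 0.57 × 164.74 = 93.9018 now; the acquirer offers that and keeps 106.0982.
So by rejecting in round 1, the acquirer gets 106.0982 next round, worth 0.41 × 106.0982 = 43.500262 now.
Offer 26 < 43.500262, so the acquirer rejects.

Reject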